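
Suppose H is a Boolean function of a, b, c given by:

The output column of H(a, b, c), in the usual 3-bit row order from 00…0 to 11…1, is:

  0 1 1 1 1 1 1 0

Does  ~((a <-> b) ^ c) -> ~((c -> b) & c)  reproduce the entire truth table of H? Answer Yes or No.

No

Check the formula against H row by row:
  a=0, b=0, c=0: formula gives 1, but H = 0 ✗
Row (0,0,0) is a counterexample, so the formula is not equivalent to H.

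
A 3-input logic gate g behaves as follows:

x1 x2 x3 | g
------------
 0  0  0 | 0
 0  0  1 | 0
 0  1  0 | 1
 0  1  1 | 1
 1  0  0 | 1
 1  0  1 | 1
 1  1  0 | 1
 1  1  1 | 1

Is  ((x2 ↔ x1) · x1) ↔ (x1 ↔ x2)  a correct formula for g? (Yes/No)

Test each input against both g and the formula:
  x1=0, x2=0, x3=0: formula gives 0, g = 0 ✓
  x1=0, x2=0, x3=1: formula gives 0, g = 0 ✓
  x1=0, x2=1, x3=0: formula gives 1, g = 1 ✓
  x1=0, x2=1, x3=1: formula gives 1, g = 1 ✓
  x1=1, x2=0, x3=0: formula gives 1, g = 1 ✓
  … (the remaining 3 rows also agree.)
No disagreement on any input; they are logically equivalent.

Yes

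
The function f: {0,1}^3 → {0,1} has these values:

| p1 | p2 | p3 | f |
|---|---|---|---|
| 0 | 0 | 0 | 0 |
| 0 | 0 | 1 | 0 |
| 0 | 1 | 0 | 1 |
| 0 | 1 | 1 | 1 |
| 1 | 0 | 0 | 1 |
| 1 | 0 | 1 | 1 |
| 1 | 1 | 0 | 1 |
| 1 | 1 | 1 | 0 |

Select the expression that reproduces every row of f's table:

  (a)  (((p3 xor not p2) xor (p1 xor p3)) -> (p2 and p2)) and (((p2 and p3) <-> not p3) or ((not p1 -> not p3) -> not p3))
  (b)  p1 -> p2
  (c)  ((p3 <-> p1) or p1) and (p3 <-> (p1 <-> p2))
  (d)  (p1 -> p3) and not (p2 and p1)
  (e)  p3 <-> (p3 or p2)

a

(b) disagrees with f on (0,0,0) (formula → 1, table → 0); rule it out.
(c) disagrees with f on (0,1,1) (formula → 0, table → 1); rule it out.
(d) disagrees with f on (0,0,0) (formula → 1, table → 0); rule it out.
(e) disagrees with f on (0,0,0) (formula → 1, table → 0); rule it out.
Only (a) survives; checking it on all 8 rows confirms it matches f.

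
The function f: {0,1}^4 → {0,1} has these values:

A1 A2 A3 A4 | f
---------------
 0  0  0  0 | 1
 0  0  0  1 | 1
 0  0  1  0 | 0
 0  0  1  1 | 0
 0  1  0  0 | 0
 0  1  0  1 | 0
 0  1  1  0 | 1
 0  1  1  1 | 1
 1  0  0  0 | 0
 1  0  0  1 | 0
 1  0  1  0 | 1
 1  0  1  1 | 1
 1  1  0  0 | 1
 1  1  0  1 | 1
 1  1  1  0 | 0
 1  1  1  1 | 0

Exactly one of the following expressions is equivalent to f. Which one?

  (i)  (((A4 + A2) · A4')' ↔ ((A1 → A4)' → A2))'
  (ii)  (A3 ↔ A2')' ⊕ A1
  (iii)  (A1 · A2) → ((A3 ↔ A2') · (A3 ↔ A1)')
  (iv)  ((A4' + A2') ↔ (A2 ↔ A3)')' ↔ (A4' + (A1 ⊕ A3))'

(i) fails at (0,0,0,0): the formula yields 0, f is 1.
(iii) fails at (0,0,1,0): the formula yields 1, f is 0.
(iv) fails at (0,0,0,0): the formula yields 0, f is 1.
Only (ii) survives; checking it on all 16 rows confirms it matches f.

ii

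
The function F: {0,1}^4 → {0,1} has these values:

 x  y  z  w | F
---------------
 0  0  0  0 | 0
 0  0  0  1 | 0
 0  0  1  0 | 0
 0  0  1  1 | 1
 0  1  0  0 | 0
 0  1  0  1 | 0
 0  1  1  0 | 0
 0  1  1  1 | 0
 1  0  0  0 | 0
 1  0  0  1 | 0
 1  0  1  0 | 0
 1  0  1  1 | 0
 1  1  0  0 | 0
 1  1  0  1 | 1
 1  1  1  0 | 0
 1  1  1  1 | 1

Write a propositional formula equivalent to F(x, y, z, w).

The 1-rows are (0,0,1,1), (1,1,0,1), (1,1,1,1). Each contributes one minterm — ¬x·¬y·z·w; x·y·¬z·w; x·y·z·w — and their disjunction is a sum-of-products form of F.

F(x, y, z, w) = ((((~x & ~y) & z) & w) | (((x & y) & ~z) & w)) | (((x & y) & z) & w)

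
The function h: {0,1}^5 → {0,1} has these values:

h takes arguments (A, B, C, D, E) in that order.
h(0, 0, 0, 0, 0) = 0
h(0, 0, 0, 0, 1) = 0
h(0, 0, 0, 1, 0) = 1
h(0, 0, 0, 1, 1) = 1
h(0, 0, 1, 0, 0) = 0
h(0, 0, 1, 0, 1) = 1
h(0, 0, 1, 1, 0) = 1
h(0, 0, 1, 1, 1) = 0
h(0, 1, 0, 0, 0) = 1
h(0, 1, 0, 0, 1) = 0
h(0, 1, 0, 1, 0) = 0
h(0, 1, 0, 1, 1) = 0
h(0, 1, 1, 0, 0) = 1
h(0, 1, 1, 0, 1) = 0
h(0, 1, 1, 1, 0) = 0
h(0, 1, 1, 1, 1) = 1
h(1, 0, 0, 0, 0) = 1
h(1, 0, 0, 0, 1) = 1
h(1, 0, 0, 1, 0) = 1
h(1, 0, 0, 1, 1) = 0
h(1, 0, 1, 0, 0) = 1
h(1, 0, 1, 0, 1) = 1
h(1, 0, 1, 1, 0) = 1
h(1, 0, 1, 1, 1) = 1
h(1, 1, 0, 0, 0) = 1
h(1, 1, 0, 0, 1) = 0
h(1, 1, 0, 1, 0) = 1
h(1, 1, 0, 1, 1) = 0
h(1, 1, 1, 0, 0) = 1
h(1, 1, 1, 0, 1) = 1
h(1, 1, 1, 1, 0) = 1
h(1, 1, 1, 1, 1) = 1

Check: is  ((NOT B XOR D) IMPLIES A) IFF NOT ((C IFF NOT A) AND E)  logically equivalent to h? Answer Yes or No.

No

Test each input against both h and the formula:
  A=0, B=0, C=0, D=0, E=0: formula gives 0, h = 0 ✓
  A=0, B=0, C=0, D=0, E=1: formula gives 0, h = 0 ✓
  A=0, B=0, C=0, D=1, E=0: formula gives 1, h = 1 ✓
  A=0, B=0, C=0, D=1, E=1: formula gives 1, h = 1 ✓
  …
  A=0, B=1, C=0, D=0, E=1: formula gives 1, but h = 0 ✗
A single disagreement suffices: at (0,1,0,0,1) they differ, so the formula does not compute h.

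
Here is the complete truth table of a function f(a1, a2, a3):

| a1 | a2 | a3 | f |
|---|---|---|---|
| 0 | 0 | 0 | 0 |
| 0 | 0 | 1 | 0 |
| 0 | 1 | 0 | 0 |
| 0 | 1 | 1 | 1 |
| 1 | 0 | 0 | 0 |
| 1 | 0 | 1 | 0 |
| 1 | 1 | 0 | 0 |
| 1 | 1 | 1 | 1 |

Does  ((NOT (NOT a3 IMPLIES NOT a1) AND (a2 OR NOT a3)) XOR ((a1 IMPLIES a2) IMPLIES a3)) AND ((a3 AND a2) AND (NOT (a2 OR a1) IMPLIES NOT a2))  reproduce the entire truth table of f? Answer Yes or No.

Yes

Test each input against both f and the formula:
  a1=0, a2=0, a3=0: formula gives 0, f = 0 ✓
  a1=0, a2=0, a3=1: formula gives 0, f = 0 ✓
  a1=0, a2=1, a3=0: formula gives 0, f = 0 ✓
  a1=0, a2=1, a3=1: formula gives 1, f = 1 ✓
  a1=1, a2=0, a3=0: formula gives 0, f = 0 ✓
  …and likewise for the remaining 3 rows.
Every row agrees, so the formula is equivalent.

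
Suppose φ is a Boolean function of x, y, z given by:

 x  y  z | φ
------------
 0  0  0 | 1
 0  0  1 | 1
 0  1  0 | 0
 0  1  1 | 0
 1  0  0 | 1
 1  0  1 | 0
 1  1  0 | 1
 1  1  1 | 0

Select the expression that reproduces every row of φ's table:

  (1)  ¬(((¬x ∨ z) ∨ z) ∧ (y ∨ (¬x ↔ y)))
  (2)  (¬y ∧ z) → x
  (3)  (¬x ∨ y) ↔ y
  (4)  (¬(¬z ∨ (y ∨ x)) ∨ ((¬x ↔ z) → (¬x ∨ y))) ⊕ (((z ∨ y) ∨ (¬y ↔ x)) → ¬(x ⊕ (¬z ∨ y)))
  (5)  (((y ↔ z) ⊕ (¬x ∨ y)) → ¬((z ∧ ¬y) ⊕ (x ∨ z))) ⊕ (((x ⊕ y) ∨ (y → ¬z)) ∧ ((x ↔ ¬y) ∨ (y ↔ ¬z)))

1

(2) fails at (0,0,1): the formula yields 0, φ is 1.
(3) fails at (0,0,0): the formula yields 0, φ is 1.
(4) fails at (0,0,0): the formula yields 0, φ is 1.
(5) fails at (0,0,1): the formula yields 0, φ is 1.
Only (1) survives; checking it on all 8 rows confirms it matches φ.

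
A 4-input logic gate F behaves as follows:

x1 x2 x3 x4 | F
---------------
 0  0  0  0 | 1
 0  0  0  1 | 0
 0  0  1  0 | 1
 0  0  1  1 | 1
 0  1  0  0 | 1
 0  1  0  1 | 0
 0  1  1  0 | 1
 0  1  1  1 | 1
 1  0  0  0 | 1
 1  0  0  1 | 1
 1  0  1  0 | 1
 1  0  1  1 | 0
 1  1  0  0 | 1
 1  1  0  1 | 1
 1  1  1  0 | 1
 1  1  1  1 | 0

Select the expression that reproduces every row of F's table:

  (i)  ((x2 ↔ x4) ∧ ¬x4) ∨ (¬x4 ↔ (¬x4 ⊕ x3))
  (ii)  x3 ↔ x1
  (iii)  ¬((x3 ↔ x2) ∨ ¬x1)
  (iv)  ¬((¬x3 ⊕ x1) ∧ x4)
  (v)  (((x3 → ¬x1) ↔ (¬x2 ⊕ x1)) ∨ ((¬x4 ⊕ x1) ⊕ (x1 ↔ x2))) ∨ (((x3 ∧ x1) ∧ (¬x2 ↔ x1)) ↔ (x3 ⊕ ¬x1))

iv

(i) disagrees with F on (0,0,0,1) (formula → 1, table → 0); rule it out.
(ii) disagrees with F on (0,0,0,1) (formula → 1, table → 0); rule it out.
(iii) disagrees with F on (0,0,0,0) (formula → 0, table → 1); rule it out.
(v) disagrees with F on (0,0,0,1) (formula → 1, table → 0); rule it out.
That leaves (iv). Evaluating it on every row reproduces the table of F exactly.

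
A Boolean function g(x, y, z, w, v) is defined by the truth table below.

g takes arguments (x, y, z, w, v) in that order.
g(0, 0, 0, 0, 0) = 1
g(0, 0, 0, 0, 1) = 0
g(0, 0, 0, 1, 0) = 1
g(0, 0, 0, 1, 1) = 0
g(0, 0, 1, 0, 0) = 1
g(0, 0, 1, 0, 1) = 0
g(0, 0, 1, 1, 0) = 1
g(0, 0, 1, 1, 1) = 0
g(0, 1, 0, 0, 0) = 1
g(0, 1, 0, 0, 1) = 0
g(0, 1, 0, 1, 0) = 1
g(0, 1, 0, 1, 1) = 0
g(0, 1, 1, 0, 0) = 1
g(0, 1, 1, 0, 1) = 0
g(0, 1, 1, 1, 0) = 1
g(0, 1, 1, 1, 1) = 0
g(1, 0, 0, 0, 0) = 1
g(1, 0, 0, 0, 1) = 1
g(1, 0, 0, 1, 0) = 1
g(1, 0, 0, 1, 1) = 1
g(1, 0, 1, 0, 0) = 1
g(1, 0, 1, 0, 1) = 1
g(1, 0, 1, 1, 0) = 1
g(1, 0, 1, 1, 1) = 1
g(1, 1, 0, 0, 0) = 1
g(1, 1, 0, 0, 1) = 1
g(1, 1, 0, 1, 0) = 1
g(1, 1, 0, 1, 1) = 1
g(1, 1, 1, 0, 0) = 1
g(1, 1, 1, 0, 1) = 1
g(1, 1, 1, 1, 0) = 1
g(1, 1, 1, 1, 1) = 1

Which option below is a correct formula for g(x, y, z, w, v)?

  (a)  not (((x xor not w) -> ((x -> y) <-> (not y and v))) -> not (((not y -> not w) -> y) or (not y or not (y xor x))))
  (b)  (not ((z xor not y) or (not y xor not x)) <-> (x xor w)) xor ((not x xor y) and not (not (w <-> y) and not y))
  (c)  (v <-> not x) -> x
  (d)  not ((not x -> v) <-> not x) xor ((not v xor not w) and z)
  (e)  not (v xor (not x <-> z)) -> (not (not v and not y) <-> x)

(a): at (0,0,0,0,0) it gives 0, but g = 1 — eliminated.
(b): at (0,0,0,0,0) it gives 0, but g = 1 — eliminated.
(d): at (0,0,1,0,1) it gives 1, but g = 0 — eliminated.
(e): at (0,0,0,0,1) it gives 1, but g = 0 — eliminated.
That leaves (c). Evaluating it on every row reproduces the table of g exactly.

c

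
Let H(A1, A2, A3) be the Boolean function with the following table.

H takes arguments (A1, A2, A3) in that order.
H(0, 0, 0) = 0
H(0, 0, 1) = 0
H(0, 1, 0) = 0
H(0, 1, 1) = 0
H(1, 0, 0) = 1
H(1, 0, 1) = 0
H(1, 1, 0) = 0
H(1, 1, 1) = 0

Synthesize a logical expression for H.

H is 1 on exactly one input, (1,0,0), whose minterm is A1·¬A2·¬A3. So H is just that conjunction.

H(A1, A2, A3) = (A1 & ~A2) & ~A3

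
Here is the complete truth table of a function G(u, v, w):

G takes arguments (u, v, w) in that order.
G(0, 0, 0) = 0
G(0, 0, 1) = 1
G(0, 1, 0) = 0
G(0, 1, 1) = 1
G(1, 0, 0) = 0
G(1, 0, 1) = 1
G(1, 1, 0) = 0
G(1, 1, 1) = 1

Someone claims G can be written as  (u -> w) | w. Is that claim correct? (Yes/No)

Test each input against both G and the formula:
  u=0, v=0, w=0: formula gives 1, but G = 0 ✗
A single disagreement suffices: at (0,0,0) they differ, so the formula does not compute G.

No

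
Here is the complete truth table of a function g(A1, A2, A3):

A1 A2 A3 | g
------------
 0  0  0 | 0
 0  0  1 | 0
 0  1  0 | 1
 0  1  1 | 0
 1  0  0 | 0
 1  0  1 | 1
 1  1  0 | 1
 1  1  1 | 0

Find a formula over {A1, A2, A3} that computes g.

The 1-rows are (0,1,0), (1,0,1), (1,1,0). Each contributes one minterm — ¬A1·A2·¬A3; A1·¬A2·A3; A1·A2·¬A3 — and their disjunction is a sum-of-products form of g.

g(A1, A2, A3) = (((not A1 and A2) and not A3) or ((A1 and not A2) and A3)) or ((A1 and A2) and not A3)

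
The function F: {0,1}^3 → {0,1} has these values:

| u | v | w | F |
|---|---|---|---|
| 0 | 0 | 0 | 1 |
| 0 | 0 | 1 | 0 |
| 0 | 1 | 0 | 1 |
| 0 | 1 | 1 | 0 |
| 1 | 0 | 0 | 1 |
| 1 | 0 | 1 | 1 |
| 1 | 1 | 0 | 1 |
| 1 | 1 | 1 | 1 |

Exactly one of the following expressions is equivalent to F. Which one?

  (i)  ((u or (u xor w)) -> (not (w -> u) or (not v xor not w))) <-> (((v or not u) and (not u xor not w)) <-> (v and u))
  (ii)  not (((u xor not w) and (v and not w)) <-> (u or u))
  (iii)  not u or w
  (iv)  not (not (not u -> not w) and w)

iv

(i) fails at (1,0,0): the formula yields 0, F is 1.
(ii) fails at (0,0,0): the formula yields 0, F is 1.
(iii) fails at (0,0,1): the formula yields 1, F is 0.
That leaves (iv). Evaluating it on every row reproduces the table of F exactly.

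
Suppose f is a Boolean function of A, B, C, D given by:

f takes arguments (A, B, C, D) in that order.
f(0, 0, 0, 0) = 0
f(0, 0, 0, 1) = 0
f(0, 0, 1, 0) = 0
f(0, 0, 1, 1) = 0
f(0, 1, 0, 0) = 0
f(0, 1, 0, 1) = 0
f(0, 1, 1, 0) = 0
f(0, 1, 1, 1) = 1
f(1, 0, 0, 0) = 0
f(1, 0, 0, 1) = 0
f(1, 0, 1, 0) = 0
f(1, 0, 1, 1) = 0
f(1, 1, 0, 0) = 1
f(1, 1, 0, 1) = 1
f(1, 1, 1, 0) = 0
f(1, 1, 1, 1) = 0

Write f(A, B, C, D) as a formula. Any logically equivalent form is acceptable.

Collect the rows where f=1 — (0,1,1,1), (1,1,0,0), (1,1,0,1) — and write one minterm per row: ¬A·B·C·D, A·B·¬C·¬D, A·B·¬C·D. Their union (logical OR) reproduces the table exactly.

f(A, B, C, D) = ((((~A & B) & C) & D) | (((A & B) & ~C) & ~D)) | (((A & B) & ~C) & D)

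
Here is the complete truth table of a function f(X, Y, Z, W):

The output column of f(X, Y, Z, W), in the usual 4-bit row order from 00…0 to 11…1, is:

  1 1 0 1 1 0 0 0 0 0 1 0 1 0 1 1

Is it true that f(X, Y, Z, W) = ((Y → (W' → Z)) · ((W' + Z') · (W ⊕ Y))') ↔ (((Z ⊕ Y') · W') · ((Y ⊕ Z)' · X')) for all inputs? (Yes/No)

No

Evaluate ((Y → (W' → Z)) · ((W' + Z') · (W ⊕ Y))') ↔ (((Z ⊕ Y') · W') · ((Y ⊕ Z)' · X')) on each row and compare to f:
  X=0, Y=0, Z=0, W=0: formula gives 1, f = 1 ✓
  X=0, Y=0, Z=0, W=1: formula gives 1, f = 1 ✓
  X=0, Y=0, Z=1, W=0: formula gives 0, f = 0 ✓
  X=0, Y=0, Z=1, W=1: formula gives 0, but f = 1 ✗
A single disagreement suffices: at (0,0,1,1) they differ, so the formula does not compute f.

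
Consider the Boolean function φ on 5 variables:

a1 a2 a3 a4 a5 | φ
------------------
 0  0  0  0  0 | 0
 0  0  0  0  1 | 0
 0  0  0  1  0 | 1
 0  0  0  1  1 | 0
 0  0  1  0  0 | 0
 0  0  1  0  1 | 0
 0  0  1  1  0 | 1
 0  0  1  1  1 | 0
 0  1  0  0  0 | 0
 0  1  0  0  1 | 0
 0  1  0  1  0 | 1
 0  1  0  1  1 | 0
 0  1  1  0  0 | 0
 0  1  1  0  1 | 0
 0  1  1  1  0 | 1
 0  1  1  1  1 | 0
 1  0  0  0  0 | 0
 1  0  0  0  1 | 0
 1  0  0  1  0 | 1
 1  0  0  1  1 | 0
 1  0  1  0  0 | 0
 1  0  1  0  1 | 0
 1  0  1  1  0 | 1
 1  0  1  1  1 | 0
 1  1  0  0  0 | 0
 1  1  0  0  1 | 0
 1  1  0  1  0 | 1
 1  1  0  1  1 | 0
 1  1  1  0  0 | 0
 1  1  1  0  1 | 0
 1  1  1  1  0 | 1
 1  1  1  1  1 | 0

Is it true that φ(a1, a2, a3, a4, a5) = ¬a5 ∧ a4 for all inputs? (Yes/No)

Yes

Evaluate ¬a5 ∧ a4 on each row and compare to φ:
  a1=0, a2=0, a3=0, a4=0, a5=0: formula gives 0, φ = 0 ✓
  a1=0, a2=0, a3=0, a4=0, a5=1: formula gives 0, φ = 0 ✓
  a1=0, a2=0, a3=0, a4=1, a5=0: formula gives 1, φ = 1 ✓
  a1=0, a2=0, a3=0, a4=1, a5=1: formula gives 0, φ = 0 ✓
  … (the remaining 28 rows also agree.)
Every row agrees, so the formula is equivalent.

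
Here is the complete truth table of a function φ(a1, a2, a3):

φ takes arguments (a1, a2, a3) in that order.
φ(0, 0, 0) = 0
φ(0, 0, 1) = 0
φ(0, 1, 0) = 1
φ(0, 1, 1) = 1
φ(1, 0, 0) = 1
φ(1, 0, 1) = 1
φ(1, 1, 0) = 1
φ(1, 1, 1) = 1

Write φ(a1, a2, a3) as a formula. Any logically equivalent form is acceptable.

There are just 2 zero rows: (0,0,0), (0,0,1). Their minterms are ¬a1·¬a2·¬a3, ¬a1·¬a2·a3; the OR of those covers precisely the 0-outputs, and negating it yields φ.

φ(a1, a2, a3) = NOT (((NOT a1 AND NOT a2) AND NOT a3) OR ((NOT a1 AND NOT a2) AND a3))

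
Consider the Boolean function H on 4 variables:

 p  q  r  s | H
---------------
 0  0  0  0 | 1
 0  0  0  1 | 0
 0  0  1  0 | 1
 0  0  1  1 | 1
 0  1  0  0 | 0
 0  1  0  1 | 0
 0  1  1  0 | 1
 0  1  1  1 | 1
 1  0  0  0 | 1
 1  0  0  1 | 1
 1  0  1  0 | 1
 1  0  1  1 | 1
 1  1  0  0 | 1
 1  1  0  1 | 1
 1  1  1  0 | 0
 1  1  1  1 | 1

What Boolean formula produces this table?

H(p, q, r, s) = NOT ((((((NOT p AND NOT q) AND NOT r) AND s) OR (((NOT p AND q) AND NOT r) AND NOT s)) OR (((NOT p AND q) AND NOT r) AND s)) OR (((p AND q) AND r) AND NOT s))

The 0-rows are (0,0,0,1), (0,1,0,0), (0,1,0,1), (1,1,1,0). Take each as a conjunction (¬p·¬q·¬r·s, ¬p·q·¬r·¬s, ¬p·q·¬r·s, p·q·r·¬s), form their disjunction, and complement — that gives a formula that is 1 everywhere H is.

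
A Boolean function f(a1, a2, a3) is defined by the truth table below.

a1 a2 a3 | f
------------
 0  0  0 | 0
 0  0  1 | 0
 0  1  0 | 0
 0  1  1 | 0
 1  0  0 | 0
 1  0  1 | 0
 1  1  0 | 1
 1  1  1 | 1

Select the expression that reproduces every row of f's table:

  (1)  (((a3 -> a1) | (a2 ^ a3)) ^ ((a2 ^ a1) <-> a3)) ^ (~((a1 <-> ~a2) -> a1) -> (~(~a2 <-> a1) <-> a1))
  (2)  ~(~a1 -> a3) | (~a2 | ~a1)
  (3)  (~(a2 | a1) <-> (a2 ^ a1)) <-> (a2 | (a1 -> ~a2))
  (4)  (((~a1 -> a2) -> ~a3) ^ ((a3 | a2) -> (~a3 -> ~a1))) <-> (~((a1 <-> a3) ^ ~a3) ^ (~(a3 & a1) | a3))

(1): at (0,0,0) it gives 1, but f = 0 — eliminated.
(2): at (0,0,0) it gives 1, but f = 0 — eliminated.
(4): at (0,0,0) it gives 1, but f = 0 — eliminated.
That leaves (3). Evaluating it on every row reproduces the table of f exactly.

3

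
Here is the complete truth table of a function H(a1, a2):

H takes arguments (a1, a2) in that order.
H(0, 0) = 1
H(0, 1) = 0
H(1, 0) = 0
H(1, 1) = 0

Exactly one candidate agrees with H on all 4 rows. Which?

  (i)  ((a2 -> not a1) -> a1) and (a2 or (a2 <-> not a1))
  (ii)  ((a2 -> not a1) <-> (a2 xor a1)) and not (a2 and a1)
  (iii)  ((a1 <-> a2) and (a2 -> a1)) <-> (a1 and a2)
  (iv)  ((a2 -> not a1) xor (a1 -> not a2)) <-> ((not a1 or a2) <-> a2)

(i) fails at (0,0): the formula yields 0, H is 1.
(ii) fails at (0,0): the formula yields 0, H is 1.
(iii) fails at (0,0): the formula yields 0, H is 1.
(iv) is the remaining candidate, and it agrees with H on all 4 inputs.

iv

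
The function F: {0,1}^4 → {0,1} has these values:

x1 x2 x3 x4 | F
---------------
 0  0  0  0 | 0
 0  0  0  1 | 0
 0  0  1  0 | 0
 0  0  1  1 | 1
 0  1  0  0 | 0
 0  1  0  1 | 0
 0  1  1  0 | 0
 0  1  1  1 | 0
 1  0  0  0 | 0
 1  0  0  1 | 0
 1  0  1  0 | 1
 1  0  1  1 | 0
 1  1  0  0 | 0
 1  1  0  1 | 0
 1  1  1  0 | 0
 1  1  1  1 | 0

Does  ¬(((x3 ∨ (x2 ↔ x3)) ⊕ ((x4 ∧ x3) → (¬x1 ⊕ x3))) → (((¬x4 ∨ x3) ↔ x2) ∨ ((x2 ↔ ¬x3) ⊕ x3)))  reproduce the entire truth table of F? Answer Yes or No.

Evaluate ¬(((x3 ∨ (x2 ↔ x3)) ⊕ ((x4 ∧ x3) → (¬x1 ⊕ x3))) → (((¬x4 ∨ x3) ↔ x2) ∨ ((x2 ↔ ¬x3) ⊕ x3))) on each row and compare to F:
  x1=0, x2=0, x3=0, x4=0: formula gives 0, F = 0 ✓
  x1=0, x2=0, x3=0, x4=1: formula gives 0, F = 0 ✓
  x1=0, x2=0, x3=1, x4=0: formula gives 0, F = 0 ✓
  x1=0, x2=0, x3=1, x4=1: formula gives 1, F = 1 ✓
  …
  x1=1, x2=0, x3=1, x4=0: formula gives 0, but F = 1 ✗
Row (1,0,1,0) is a counterexample, so the formula is not equivalent to F.

No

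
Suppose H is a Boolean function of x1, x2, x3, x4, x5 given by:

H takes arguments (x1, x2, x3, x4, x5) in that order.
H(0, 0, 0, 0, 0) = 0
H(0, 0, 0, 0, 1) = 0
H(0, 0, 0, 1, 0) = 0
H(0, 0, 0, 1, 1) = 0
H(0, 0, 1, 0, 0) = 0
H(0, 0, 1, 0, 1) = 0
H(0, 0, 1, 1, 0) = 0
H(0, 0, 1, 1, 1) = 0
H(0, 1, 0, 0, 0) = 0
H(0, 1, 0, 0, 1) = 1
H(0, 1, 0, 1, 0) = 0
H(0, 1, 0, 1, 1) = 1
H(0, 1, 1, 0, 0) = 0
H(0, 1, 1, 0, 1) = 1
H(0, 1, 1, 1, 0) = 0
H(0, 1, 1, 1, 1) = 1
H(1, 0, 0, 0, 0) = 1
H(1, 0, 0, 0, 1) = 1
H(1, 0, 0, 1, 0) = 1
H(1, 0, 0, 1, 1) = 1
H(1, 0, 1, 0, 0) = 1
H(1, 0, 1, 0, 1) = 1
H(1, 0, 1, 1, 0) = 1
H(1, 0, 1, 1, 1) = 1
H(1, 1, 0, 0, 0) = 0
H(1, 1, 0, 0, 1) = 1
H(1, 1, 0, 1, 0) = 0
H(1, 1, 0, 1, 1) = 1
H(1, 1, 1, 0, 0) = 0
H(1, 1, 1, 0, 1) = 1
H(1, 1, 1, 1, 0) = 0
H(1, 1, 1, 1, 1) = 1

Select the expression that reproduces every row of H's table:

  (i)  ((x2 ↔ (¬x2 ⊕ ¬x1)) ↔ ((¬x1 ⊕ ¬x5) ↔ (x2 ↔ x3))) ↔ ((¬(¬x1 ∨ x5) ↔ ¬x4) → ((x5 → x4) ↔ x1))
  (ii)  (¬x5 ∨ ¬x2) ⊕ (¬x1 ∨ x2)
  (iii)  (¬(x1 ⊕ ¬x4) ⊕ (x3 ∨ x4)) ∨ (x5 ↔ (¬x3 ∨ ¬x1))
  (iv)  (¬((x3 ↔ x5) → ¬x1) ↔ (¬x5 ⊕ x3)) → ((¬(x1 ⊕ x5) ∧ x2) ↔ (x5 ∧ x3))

(i) fails at (0,0,0,0,1): the formula yields 1, H is 0.
(iii) fails at (0,0,0,0,1): the formula yields 1, H is 0.
(iv) fails at (0,0,0,0,0): the formula yields 1, H is 0.
Only (ii) survives; checking it on all 32 rows confirms it matches H.

ii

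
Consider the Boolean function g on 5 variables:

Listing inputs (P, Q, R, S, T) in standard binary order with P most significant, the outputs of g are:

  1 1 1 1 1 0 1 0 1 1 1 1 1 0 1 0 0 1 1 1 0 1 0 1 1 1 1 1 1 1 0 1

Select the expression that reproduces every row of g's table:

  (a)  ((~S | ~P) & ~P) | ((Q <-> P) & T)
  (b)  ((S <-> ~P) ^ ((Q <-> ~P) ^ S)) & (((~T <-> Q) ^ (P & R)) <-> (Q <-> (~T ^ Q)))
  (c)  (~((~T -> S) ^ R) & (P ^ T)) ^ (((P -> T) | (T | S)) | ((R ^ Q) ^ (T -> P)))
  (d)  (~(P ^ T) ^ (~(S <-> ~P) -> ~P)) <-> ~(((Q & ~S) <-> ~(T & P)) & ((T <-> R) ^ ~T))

(a) disagrees with g on (0,0,1,0,1) (formula → 1, table → 0); rule it out.
(b) disagrees with g on (0,0,0,0,0) (formula → 0, table → 1); rule it out.
(d) disagrees with g on (0,0,0,0,0) (formula → 0, table → 1); rule it out.
Only (c) survives; checking it on all 32 rows confirms it matches g.

c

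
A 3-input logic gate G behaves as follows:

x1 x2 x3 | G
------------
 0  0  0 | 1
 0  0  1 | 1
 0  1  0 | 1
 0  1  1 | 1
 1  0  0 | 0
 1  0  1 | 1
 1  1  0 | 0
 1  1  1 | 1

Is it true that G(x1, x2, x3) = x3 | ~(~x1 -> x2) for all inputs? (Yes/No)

No

Check the formula against G row by row:
  x1=0, x2=0, x3=0: formula gives 1, G = 1 ✓
  x1=0, x2=0, x3=1: formula gives 1, G = 1 ✓
  x1=0, x2=1, x3=0: formula gives 0, but G = 1 ✗
Row (0,1,0) is a counterexample, so the formula is not equivalent to G.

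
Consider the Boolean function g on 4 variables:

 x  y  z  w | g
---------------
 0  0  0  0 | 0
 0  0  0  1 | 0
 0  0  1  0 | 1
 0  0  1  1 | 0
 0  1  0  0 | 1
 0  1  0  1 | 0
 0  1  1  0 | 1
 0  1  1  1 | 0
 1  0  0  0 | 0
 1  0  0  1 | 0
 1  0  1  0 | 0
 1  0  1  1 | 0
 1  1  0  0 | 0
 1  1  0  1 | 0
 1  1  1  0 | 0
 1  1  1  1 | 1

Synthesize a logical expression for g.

g(x, y, z, w) = (((((¬x ∧ ¬y) ∧ z) ∧ ¬w) ∨ (((¬x ∧ y) ∧ ¬z) ∧ ¬w)) ∨ (((¬x ∧ y) ∧ z) ∧ ¬w)) ∨ (((x ∧ y) ∧ z) ∧ w)

Collect the rows where g=1 — (0,0,1,0), (0,1,0,0), (0,1,1,0), (1,1,1,1) — and write one minterm per row: ¬x·¬y·z·¬w, ¬x·y·¬z·¬w, ¬x·y·z·¬w, x·y·z·w. Their union (logical OR) reproduces the table exactly.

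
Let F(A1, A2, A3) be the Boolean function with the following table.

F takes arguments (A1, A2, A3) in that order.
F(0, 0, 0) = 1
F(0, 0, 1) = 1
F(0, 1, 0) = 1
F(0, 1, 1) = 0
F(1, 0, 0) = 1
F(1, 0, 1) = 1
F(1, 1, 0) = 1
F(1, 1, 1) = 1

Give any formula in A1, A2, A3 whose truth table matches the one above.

F is 0 on exactly one input, (0,1,1), whose minterm is ¬A1·A2·A3. So F is the negation of that single conjunction.

F(A1, A2, A3) = not ((not A1 and A2) and A3)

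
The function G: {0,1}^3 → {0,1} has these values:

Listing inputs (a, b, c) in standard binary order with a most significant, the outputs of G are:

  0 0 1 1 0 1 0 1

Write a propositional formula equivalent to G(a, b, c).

Collect the rows where G=1 — (0,1,0), (0,1,1), (1,0,1), (1,1,1) — and write one minterm per row: ¬a·b·¬c, ¬a·b·c, a·¬b·c, a·b·c. Their union (logical OR) reproduces the table exactly.

G(a, b, c) = ((((NOT a AND b) AND NOT c) OR ((NOT a AND b) AND c)) OR ((a AND NOT b) AND c)) OR ((a AND b) AND c)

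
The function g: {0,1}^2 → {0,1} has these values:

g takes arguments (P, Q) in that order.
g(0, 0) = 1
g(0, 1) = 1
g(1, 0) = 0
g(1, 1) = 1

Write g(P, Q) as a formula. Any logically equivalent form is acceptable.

g(P, Q) = P -> Q

This is P → Q (false only at 1,0).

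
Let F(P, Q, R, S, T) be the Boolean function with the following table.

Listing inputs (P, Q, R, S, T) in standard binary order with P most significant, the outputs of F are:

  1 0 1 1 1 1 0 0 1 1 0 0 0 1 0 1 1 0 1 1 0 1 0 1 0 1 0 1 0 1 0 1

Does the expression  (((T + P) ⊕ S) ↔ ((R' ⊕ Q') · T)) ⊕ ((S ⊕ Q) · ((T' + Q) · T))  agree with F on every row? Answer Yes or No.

Test each input against both F and the formula:
  P=0, Q=0, R=0, S=0, T=0: formula gives 1, F = 1 ✓
  P=0, Q=0, R=0, S=0, T=1: formula gives 0, F = 0 ✓
  P=0, Q=0, R=0, S=1, T=0: formula gives 0, but F = 1 ✗
Row (0,0,0,1,0) is a counterexample, so the formula is not equivalent to F.

No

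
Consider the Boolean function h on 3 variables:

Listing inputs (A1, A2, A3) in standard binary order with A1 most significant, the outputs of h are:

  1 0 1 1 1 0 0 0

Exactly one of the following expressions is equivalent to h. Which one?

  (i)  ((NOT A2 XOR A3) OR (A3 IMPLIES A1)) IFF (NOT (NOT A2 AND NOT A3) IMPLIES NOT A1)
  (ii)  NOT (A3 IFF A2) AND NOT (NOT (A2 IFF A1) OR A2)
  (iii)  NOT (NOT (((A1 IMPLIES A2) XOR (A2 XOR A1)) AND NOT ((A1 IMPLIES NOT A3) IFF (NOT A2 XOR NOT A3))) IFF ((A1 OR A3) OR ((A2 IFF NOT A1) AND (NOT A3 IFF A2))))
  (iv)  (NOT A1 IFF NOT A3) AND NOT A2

(ii): at (0,0,0) it gives 0, but h = 1 — eliminated.
(iii): at (0,0,0) it gives 0, but h = 1 — eliminated.
(iv): at (0,1,0) it gives 0, but h = 1 — eliminated.
(i) is the remaining candidate, and it agrees with h on all 8 inputs.

i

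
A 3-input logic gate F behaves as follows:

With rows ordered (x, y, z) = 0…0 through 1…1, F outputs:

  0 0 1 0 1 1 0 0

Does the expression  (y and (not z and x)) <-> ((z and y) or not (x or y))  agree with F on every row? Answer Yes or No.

Yes

Test each input against both F and the formula:
  x=0, y=0, z=0: formula gives 0, F = 0 ✓
  x=0, y=0, z=1: formula gives 0, F = 0 ✓
  x=0, y=1, z=0: formula gives 1, F = 1 ✓
  x=0, y=1, z=1: formula gives 0, F = 0 ✓
  x=1, y=0, z=0: formula gives 1, F = 1 ✓
  … (the remaining 3 rows also agree.)
No disagreement on any input; they are logically equivalent.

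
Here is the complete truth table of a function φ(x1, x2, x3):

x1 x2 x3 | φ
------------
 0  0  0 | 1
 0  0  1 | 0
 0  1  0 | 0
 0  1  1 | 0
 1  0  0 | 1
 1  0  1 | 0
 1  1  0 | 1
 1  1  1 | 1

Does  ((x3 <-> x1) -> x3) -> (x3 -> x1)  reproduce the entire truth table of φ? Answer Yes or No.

Test each input against both φ and the formula:
  x1=0, x2=0, x3=0: formula gives 1, φ = 1 ✓
  x1=0, x2=0, x3=1: formula gives 0, φ = 0 ✓
  x1=0, x2=1, x3=0: formula gives 1, but φ = 0 ✗
A single disagreement suffices: at (0,1,0) they differ, so the formula does not compute φ.

No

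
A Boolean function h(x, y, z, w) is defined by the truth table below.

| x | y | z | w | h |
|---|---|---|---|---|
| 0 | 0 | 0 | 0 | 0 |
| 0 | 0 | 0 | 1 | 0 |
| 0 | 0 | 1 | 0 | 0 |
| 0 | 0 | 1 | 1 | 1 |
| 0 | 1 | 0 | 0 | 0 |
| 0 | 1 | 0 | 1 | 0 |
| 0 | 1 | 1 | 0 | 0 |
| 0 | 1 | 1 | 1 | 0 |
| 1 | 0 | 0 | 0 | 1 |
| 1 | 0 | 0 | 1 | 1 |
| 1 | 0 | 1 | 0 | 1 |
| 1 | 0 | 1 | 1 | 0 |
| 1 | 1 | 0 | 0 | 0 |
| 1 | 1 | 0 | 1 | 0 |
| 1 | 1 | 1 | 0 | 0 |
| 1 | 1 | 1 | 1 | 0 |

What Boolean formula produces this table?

h(x, y, z, w) = (((((~x & ~y) & z) & w) | (((x & ~y) & ~z) & ~w)) | (((x & ~y) & ~z) & w)) | (((x & ~y) & z) & ~w)

h=1 on 4 inputs: (0,0,1,1), (1,0,0,0), (1,0,0,1), (1,0,1,0). Reading each as a conjunction of literals (¬x·¬y·z·w, x·¬y·¬z·¬w, x·¬y·¬z·w, x·¬y·z·¬w) and taking the OR gives the canonical DNF.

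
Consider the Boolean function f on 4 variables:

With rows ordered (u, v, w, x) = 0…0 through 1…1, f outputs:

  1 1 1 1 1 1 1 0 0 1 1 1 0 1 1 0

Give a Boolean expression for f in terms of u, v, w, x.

There are just 4 zero rows: (0,1,1,1), (1,0,0,0), (1,1,0,0), (1,1,1,1). Their minterms are ¬u·v·w·x, u·¬v·¬w·¬x, u·v·¬w·¬x, u·v·w·x; the OR of those covers precisely the 0-outputs, and negating it yields f.

f(u, v, w, x) = ~((((((~u & v) & w) & x) | (((u & ~v) & ~w) & ~x)) | (((u & v) & ~w) & ~x)) | (((u & v) & w) & x))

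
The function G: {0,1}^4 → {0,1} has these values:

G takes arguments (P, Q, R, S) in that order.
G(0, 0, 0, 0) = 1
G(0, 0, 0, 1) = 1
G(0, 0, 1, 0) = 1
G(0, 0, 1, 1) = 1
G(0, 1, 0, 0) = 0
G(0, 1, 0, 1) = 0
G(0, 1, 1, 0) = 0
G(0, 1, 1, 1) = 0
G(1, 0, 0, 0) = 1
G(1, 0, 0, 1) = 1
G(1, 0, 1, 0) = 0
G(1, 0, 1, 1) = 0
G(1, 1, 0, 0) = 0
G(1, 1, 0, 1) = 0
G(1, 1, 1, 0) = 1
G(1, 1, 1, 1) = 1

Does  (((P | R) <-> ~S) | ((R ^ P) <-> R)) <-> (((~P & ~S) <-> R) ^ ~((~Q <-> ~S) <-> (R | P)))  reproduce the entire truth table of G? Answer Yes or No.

Test each input against both G and the formula:
  P=0, Q=0, R=0, S=0: formula gives 1, G = 1 ✓
  P=0, Q=0, R=0, S=1: formula gives 1, G = 1 ✓
  P=0, Q=0, R=1, S=0: formula gives 1, G = 1 ✓
  P=0, Q=0, R=1, S=1: formula gives 1, G = 1 ✓
  … (the remaining 12 rows also agree.)
Every row agrees, so the formula is equivalent.

Yes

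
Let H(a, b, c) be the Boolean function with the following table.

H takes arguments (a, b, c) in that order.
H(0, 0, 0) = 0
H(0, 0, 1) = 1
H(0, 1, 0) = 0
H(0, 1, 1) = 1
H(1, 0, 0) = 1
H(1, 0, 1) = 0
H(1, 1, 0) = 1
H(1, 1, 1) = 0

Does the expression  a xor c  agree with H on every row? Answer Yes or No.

Yes

Evaluate a xor c on each row and compare to H:
  a=0, b=0, c=0: formula gives 0, H = 0 ✓
  a=0, b=0, c=1: formula gives 1, H = 1 ✓
  a=0, b=1, c=0: formula gives 0, H = 0 ✓
  a=0, b=1, c=1: formula gives 1, H = 1 ✓
  a=1, b=0, c=0: formula gives 1, H = 1 ✓
  …and likewise for the remaining 3 rows.
Every row agrees, so the formula is equivalent.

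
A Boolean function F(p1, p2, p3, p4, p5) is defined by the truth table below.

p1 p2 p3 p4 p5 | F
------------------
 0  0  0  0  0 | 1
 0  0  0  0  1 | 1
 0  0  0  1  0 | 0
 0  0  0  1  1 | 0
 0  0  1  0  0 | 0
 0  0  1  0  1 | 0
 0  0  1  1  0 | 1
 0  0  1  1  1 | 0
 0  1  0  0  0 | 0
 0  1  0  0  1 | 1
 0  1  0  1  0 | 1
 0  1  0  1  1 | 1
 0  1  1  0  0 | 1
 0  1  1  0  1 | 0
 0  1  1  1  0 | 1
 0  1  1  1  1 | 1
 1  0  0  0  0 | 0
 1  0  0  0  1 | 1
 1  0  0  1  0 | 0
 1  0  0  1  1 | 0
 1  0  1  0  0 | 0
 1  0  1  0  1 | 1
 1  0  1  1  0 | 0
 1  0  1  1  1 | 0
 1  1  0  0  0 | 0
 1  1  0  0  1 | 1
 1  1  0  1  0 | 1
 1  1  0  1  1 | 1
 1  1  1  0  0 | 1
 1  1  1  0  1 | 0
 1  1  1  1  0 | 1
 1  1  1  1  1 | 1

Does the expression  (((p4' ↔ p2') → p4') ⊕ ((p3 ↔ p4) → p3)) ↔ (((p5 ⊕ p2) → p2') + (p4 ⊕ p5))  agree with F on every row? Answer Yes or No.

No

Evaluate (((p4' ↔ p2') → p4') ⊕ ((p3 ↔ p4) → p3)) ↔ (((p5 ⊕ p2) → p2') + (p4 ⊕ p5)) on each row and compare to F:
  p1=0, p2=0, p3=0, p4=0, p5=0: formula gives 1, F = 1 ✓
  p1=0, p2=0, p3=0, p4=0, p5=1: formula gives 1, F = 1 ✓
  p1=0, p2=0, p3=0, p4=1, p5=0: formula gives 0, F = 0 ✓
  p1=0, p2=0, p3=0, p4=1, p5=1: formula gives 0, F = 0 ✓
  …
  p1=0, p2=0, p3=1, p4=1, p5=0: formula gives 0, but F = 1 ✗
A single disagreement suffices: at (0,0,1,1,0) they differ, so the formula does not compute F.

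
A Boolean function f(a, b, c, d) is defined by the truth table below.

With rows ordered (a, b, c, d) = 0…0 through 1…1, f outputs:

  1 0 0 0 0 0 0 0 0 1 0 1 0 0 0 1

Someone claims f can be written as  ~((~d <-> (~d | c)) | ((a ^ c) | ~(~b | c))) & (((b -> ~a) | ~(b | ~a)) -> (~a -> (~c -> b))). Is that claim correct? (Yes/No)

No

Evaluate ~((~d <-> (~d | c)) | ((a ^ c) | ~(~b | c))) & (((b -> ~a) | ~(b | ~a)) -> (~a -> (~c -> b))) on each row and compare to f:
  a=0, b=0, c=0, d=0: formula gives 0, but f = 1 ✗
Row (0,0,0,0) is a counterexample, so the formula is not equivalent to f.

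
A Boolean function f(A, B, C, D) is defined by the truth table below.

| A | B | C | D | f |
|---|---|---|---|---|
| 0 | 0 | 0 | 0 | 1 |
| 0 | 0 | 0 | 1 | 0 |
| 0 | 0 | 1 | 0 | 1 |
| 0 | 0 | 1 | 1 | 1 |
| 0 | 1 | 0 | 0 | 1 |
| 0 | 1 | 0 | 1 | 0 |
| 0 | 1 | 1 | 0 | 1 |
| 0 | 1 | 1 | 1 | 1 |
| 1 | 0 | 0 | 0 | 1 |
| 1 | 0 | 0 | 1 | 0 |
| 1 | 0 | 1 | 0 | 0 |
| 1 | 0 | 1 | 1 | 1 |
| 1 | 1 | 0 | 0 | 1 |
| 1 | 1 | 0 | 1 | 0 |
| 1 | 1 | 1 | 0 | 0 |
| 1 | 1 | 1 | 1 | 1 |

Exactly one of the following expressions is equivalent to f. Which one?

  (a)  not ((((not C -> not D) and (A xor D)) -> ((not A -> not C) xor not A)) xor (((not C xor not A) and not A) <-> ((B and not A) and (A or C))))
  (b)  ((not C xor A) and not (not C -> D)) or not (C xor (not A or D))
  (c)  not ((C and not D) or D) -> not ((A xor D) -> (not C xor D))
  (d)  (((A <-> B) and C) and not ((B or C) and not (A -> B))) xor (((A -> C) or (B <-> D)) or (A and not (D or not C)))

b

(a): at (0,0,0,1) it gives 1, but f = 0 — eliminated.
(c): at (0,0,0,0) it gives 0, but f = 1 — eliminated.
(d): at (0,0,0,1) it gives 1, but f = 0 — eliminated.
(b) is the remaining candidate, and it agrees with f on all 16 inputs.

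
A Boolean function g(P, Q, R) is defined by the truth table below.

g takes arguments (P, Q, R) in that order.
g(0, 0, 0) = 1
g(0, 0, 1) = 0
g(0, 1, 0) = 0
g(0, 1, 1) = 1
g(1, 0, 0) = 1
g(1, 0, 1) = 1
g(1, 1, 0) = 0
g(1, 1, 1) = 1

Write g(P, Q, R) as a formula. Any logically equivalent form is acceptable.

There are just 3 zero rows: (0,0,1), (0,1,0), (1,1,0). Their minterms are ¬P·¬Q·R, ¬P·Q·¬R, P·Q·¬R; the OR of those covers precisely the 0-outputs, and negating it yields g.

g(P, Q, R) = NOT ((((NOT P AND NOT Q) AND R) OR ((NOT P AND Q) AND NOT R)) OR ((P AND Q) AND NOT R))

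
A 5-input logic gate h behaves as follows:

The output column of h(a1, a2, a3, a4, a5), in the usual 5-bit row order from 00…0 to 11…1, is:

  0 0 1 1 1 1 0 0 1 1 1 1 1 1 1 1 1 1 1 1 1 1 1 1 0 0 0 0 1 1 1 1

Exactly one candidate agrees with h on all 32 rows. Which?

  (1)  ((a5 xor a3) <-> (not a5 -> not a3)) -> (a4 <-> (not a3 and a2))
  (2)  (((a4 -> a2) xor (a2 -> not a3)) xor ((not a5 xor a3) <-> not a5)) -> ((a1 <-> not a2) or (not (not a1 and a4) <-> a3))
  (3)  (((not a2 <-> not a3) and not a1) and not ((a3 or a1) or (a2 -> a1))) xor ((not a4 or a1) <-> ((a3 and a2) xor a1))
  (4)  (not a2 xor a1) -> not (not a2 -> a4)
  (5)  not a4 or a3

(1) fails at (0,0,0,0,0): the formula yields 1, h is 0.
(3) fails at (0,0,1,0,0): the formula yields 0, h is 1.
(4) fails at (0,0,0,0,0): the formula yields 1, h is 0.
(5) fails at (0,0,0,0,0): the formula yields 1, h is 0.
That leaves (2). Evaluating it on every row reproduces the table of h exactly.

2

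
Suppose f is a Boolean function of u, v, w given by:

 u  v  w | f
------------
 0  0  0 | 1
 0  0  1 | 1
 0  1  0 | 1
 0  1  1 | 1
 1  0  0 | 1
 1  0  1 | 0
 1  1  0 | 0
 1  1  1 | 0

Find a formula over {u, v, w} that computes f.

f(u, v, w) = not ((((u and not v) and w) or ((u and v) and not w)) or ((u and v) and w))

f is 0 on only 3 rows — (1,0,1), (1,1,0), (1,1,1). Writing each as a minterm (u·¬v·w, u·v·¬w, u·v·w) and OR-ing them characterizes exactly where f=0, so f is the negation of that disjunction.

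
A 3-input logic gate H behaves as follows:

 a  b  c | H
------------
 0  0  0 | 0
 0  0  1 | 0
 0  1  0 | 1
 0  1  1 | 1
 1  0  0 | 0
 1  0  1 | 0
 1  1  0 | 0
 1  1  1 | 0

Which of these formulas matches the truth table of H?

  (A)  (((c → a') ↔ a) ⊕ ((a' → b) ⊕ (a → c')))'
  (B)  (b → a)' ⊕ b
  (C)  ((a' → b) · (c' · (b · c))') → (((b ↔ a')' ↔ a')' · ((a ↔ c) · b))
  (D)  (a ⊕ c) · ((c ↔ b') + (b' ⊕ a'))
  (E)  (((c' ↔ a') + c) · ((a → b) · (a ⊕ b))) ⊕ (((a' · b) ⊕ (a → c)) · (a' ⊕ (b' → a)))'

A

(B) disagrees with H on (0,1,0) (formula → 0, table → 1); rule it out.
(C) disagrees with H on (0,0,0) (formula → 1, table → 0); rule it out.
(D) disagrees with H on (0,0,1) (formula → 1, table → 0); rule it out.
(E) disagrees with H on (0,1,0) (formula → 0, table → 1); rule it out.
(A) is the remaining candidate, and it agrees with H on all 8 inputs.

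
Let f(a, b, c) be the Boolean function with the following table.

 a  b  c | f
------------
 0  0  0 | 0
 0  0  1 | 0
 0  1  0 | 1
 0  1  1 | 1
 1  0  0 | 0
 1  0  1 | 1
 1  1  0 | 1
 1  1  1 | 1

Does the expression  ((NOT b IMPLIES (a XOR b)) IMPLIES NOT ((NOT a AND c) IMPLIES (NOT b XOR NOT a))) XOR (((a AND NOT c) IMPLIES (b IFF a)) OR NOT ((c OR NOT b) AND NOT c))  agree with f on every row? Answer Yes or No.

Yes

Test each input against both f and the formula:
  a=0, b=0, c=0: formula gives 0, f = 0 ✓
  a=0, b=0, c=1: formula gives 0, f = 0 ✓
  a=0, b=1, c=0: formula gives 1, f = 1 ✓
  a=0, b=1, c=1: formula gives 1, f = 1 ✓
  a=1, b=0, c=0: formula gives 0, f = 0 ✓
  … (the remaining 3 rows also agree.)
Every row agrees, so the formula is equivalent.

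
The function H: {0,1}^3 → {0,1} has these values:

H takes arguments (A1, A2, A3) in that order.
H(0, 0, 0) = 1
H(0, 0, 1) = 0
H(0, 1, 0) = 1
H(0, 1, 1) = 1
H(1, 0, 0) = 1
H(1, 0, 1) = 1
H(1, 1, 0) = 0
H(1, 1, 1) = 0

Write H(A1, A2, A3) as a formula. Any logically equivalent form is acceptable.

H(A1, A2, A3) = not ((((not A1 and not A2) and A3) or ((A1 and A2) and not A3)) or ((A1 and A2) and A3))

There are just 3 zero rows: (0,0,1), (1,1,0), (1,1,1). Their minterms are ¬A1·¬A2·A3, A1·A2·¬A3, A1·A2·A3; the OR of those covers precisely the 0-outputs, and negating it yields H.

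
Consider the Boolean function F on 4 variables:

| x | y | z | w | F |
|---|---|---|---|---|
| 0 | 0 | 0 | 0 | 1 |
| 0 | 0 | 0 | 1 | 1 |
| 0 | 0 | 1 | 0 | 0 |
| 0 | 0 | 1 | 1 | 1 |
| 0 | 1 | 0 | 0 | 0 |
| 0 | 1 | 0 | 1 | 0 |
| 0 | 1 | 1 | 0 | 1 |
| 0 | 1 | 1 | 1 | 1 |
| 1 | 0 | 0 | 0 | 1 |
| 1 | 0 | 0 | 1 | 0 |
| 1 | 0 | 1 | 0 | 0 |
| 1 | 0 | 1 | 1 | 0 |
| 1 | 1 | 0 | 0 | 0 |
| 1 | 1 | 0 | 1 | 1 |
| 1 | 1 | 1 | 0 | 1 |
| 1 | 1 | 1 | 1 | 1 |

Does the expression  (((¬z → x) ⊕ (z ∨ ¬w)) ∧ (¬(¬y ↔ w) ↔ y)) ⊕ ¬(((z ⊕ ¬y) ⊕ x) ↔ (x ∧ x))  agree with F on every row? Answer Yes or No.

Test each input against both F and the formula:
  x=0, y=0, z=0, w=0: formula gives 1, F = 1 ✓
  x=0, y=0, z=0, w=1: formula gives 1, F = 1 ✓
  x=0, y=0, z=1, w=0: formula gives 0, F = 0 ✓
  x=0, y=0, z=1, w=1: formula gives 0, but F = 1 ✗
A single disagreement suffices: at (0,0,1,1) they differ, so the formula does not compute F.

No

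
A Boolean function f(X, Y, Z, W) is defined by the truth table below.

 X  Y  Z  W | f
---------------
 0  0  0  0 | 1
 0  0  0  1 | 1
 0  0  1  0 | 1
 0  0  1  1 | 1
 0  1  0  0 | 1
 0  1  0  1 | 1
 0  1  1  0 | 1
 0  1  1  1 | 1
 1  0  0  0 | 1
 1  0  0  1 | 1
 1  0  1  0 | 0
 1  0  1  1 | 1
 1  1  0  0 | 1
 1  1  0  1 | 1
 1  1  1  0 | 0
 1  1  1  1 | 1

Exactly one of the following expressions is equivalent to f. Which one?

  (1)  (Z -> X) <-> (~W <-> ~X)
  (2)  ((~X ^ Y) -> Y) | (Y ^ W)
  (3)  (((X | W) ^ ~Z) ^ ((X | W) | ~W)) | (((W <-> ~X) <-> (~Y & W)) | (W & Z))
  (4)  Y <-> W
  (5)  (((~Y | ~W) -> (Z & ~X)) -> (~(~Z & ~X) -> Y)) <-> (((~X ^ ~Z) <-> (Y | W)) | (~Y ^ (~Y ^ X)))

(1): at (0,0,0,1) it gives 0, but f = 1 — eliminated.
(2): at (0,0,0,0) it gives 0, but f = 1 — eliminated.
(4): at (0,0,0,1) it gives 0, but f = 1 — eliminated.
(5): at (0,0,0,1) it gives 0, but f = 1 — eliminated.
Only (3) survives; checking it on all 16 rows confirms it matches f.

3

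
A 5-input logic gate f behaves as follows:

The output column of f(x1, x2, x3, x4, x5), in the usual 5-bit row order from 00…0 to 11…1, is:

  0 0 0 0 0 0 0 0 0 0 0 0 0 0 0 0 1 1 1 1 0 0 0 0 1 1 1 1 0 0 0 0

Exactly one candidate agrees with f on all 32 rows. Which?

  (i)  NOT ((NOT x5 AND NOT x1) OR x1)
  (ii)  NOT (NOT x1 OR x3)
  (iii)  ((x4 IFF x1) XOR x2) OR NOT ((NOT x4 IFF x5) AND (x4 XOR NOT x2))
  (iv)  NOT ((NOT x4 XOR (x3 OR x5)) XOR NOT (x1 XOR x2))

ii

(i) disagrees with f on (0,0,0,0,1) (formula → 1, table → 0); rule it out.
(iii) disagrees with f on (0,0,0,0,0) (formula → 1, table → 0); rule it out.
(iv) disagrees with f on (0,0,0,0,0) (formula → 1, table → 0); rule it out.
That leaves (ii). Evaluating it on every row reproduces the table of f exactly.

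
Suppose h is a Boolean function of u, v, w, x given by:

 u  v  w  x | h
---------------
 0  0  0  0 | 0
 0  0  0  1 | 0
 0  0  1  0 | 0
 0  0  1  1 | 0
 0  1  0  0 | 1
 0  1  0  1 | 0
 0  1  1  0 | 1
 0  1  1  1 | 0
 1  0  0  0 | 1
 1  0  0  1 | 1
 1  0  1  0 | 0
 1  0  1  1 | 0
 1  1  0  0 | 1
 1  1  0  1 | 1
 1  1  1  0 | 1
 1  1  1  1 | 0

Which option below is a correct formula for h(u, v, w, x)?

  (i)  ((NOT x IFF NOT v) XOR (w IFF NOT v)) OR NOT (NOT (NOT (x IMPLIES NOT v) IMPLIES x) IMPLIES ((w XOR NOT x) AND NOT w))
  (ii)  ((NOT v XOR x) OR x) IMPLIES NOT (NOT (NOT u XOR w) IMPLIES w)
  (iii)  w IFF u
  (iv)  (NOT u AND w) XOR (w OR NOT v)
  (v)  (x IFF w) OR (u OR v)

ii

(i) disagrees with h on (0,0,0,0) (formula → 1, table → 0); rule it out.
(iii) disagrees with h on (0,0,0,0) (formula → 1, table → 0); rule it out.
(iv) disagrees with h on (0,0,0,0) (formula → 1, table → 0); rule it out.
(v) disagrees with h on (0,0,0,0) (formula → 1, table → 0); rule it out.
(ii) is the remaining candidate, and it agrees with h on all 16 inputs.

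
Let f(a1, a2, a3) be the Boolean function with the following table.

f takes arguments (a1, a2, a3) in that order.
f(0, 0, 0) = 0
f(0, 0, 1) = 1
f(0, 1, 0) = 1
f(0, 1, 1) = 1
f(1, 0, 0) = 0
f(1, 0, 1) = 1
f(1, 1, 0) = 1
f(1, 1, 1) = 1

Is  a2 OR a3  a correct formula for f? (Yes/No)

Yes

Test each input against both f and the formula:
  a1=0, a2=0, a3=0: formula gives 0, f = 0 ✓
  a1=0, a2=0, a3=1: formula gives 1, f = 1 ✓
  a1=0, a2=1, a3=0: formula gives 1, f = 1 ✓
  a1=0, a2=1, a3=1: formula gives 1, f = 1 ✓
  a1=1, a2=0, a3=0: formula gives 0, f = 0 ✓
  …and likewise for the remaining 3 rows.
No disagreement on any input; they are logically equivalent.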